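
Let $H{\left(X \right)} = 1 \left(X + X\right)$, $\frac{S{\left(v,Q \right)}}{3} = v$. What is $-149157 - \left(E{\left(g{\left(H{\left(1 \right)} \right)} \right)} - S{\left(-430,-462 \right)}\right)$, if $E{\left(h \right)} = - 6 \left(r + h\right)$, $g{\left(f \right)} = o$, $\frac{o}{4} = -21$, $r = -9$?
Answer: $-151005$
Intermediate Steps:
$o = -84$ ($o = 4 \left(-21\right) = -84$)
$S{\left(v,Q \right)} = 3 v$
$H{\left(X \right)} = 2 X$ ($H{\left(X \right)} = 1 \cdot 2 X = 2 X$)
$g{\left(f \right)} = -84$
$E{\left(h \right)} = 54 - 6 h$ ($E{\left(h \right)} = - 6 \left(-9 + h\right) = 54 - 6 h$)
$-149157 - \left(E{\left(g{\left(H{\left(1 \right)} \right)} \right)} - S{\left(-430,-462 \right)}\right) = -149157 - \left(\left(54 - -504\right) - 3 \left(-430\right)\right) = -149157 - \left(\left(54 + 504\right) - -1290\right) = -149157 - \left(558 + 1290\right) = -149157 - 1848 = -151005$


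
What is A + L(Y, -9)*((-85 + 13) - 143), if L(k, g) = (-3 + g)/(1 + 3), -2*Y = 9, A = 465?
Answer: 1110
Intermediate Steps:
Y = -9/2 (Y = -½*9 = -9/2 ≈ -4.5000)
L(k, g) = -¾ + g/4 (L(k, g) = (-3 + g)/4 = (-3 + g)*(¼) = -¾ + g/4)
A + L(Y, -9)*((-85 + 13) - 143) = 465 + (-¾ + (¼)*(-9))*((-85 + 13) - 143) = 465 + (-¾ - 9/4)*(-72 - 143) = 465 - 3*(-215) = 465 + 645 = 1110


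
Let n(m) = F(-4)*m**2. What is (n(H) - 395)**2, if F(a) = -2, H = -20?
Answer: 1428025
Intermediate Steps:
n(m) = -2*m**2
(n(H) - 395)**2 = (-2*(-20)**2 - 395)**2 = (-2*400 - 395)**2 = (-800 - 395)**2 = (-1195)**2 = 1428025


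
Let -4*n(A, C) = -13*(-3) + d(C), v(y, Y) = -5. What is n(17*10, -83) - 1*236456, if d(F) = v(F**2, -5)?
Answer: -472929/2 ≈ -2.3646e+5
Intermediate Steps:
d(F) = -5
n(A, C) = -17/2 (n(A, C) = -(-13*(-3) - 5)/4 = -(39 - 5)/4 = -1/4*34 = -17/2)
n(17*10, -83) - 1*236456 = -17/2 - 1*236456 = -17/2 - 236456 = -472929/2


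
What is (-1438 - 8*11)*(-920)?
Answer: 1403920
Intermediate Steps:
(-1438 - 8*11)*(-920) = (-1438 - 88)*(-920) = -1526*(-920) = 1403920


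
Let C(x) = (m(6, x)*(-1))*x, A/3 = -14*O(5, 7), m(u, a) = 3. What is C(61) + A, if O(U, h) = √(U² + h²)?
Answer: -183 - 42*√74 ≈ -544.30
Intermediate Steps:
A = -42*√74 (A = 3*(-14*√(5² + 7²)) = 3*(-14*√(25 + 49)) = 3*(-14*√74) = -42*√74 ≈ -361.30)
C(x) = -3*x (C(x) = (3*(-1))*x = -3*x)
C(61) + A = -3*61 - 42*√74 = -183 - 42*√74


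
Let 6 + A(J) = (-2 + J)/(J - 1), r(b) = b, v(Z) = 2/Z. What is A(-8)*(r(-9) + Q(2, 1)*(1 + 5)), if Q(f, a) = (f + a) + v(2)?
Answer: -220/3 ≈ -73.333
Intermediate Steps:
Q(f, a) = 1 + a + f (Q(f, a) = (f + a) + 2/2 = (a + f) + 2*(1/2) = (a + f) + 1 = 1 + a + f)
A(J) = -6 + (-2 + J)/(-1 + J) (A(J) = -6 + (-2 + J)/(J - 1) = -6 + (-2 + J)/(-1 + J))
A(-8)*(r(-9) + Q(2, 1)*(1 + 5)) = ((4 - 5*(-8))/(-1 - 8))*(-9 + (1 + 1 + 2)*(1 + 5)) = ((4 + 40)/(-9))*(-9 + 4*6) = (-1/9*44)*(-9 + 24) = -44/9*15 = -220/3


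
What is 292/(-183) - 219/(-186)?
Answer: -4745/11346 ≈ -0.41821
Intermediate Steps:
292/(-183) - 219/(-186) = 292*(-1/183) - 219*(-1/186) = -292/183 + 73/62 = -4745/11346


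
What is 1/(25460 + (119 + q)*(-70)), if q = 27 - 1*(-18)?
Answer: 1/13980 ≈ 7.1531e-5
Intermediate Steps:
q = 45 (q = 27 + 18 = 45)
1/(25460 + (119 + q)*(-70)) = 1/(25460 + (119 + 45)*(-70)) = 1/(25460 + 164*(-70)) = 1/(25460 - 11480) = 1/13980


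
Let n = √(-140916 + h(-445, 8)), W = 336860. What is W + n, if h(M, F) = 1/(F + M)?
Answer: 336860 + 47*I*√12182249/437 ≈ 3.3686e+5 + 375.39*I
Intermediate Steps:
n = 47*I*√12182249/437 (n = √(-140916 + 1/(8 - 445)) = √(-140916 + 1/(-437)) = √(-140916 - 1/437) = √(-61580293/437) = 47*I*√12182249/437 ≈ 375.39*I)
W + n = 336860 + 47*I*√12182249/437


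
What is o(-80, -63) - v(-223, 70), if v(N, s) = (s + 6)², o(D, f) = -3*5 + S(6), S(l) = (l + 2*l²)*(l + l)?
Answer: -4855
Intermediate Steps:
S(l) = 2*l*(l + 2*l²) (S(l) = (l + 2*l²)*(2*l) = 2*l*(l + 2*l²))
o(D, f) = 921 (o(D, f) = -3*5 + 6²*(2 + 4*6) = -15 + 36*(2 + 24) = -15 + 36*26 = -15 + 936 = 921)
v(N, s) = (6 + s)²
o(-80, -63) - v(-223, 70) = 921 - (6 + 70)² = 921 - 1*76² = 921 - 1*5776 = 921 - 5776 = -4855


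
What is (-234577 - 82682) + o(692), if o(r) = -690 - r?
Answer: -318641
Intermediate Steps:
(-234577 - 82682) + o(692) = (-234577 - 82682) + (-690 - 1*692) = -317259 + (-690 - 692) = -317259 - 1382 = -318641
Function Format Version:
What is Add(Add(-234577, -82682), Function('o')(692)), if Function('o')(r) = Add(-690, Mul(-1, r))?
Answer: -318641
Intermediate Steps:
Add(Add(-234577, -82682), Function('o')(692)) = Add(Add(-234577, -82682), Add(-690, Mul(-1, 692))) = Add(-317259, Add(-690, -692)) = Add(-317259, -1382) = -318641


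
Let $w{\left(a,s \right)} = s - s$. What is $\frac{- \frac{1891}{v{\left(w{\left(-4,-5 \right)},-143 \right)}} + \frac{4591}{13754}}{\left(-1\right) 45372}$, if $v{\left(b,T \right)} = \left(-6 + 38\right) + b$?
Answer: $\frac{4310317}{3328247936} \approx 0.0012951$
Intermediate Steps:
$w{\left(a,s \right)} = 0$
$v{\left(b,T \right)} = 32 + b$
$\frac{- \frac{1891}{v{\left(w{\left(-4,-5 \right)},-143 \right)}} + \frac{4591}{13754}}{\left(-1\right) 45372} = \frac{- \frac{1891}{32 + 0} + \frac{4591}{13754}}{\left(-1\right) 45372} = \frac{- \frac{1891}{32} + 4591 \cdot \frac{1}{13754}}{-45372} = \left(\left(-1891\right) \frac{1}{32} + \frac{4591}{13754}\right) \left(- \frac{1}{45372}\right) = \left(- \frac{1891}{32} + \frac{4591}{13754}\right) \left(- \frac{1}{45372}\right) = \left(- \frac{12930951}{220064}\right) \left(- \frac{1}{45372}\right) = \frac{4310317}{3328247936}$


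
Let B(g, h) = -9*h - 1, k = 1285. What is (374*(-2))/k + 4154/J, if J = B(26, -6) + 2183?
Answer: 1832681/1436630 ≈ 1.2757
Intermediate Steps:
B(g, h) = -1 - 9*h
J = 2236 (J = (-1 - 9*(-6)) + 2183 = (-1 + 54) + 2183 = 53 + 2183 = 2236)
(374*(-2))/k + 4154/J = (374*(-2))/1285 + 4154/2236 = -748*1/1285 + 4154*(1/2236) = -748/1285 + 2077/1118 = 1832681/1436630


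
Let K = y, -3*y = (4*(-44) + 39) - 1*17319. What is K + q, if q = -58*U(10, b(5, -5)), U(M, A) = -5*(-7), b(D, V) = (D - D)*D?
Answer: 11366/3 ≈ 3788.7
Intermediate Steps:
b(D, V) = 0 (b(D, V) = 0*D = 0)
U(M, A) = 35
y = 17456/3 (y = -((4*(-44) + 39) - 1*17319)/3 = -((-176 + 39) - 17319)/3 = -(-137 - 17319)/3 = -⅓*(-17456) = 17456/3 ≈ 5818.7)
K = 17456/3 ≈ 5818.7
q = -2030 (q = -58*35 = -2030)
K + q = 17456/3 - 2030 = 11366/3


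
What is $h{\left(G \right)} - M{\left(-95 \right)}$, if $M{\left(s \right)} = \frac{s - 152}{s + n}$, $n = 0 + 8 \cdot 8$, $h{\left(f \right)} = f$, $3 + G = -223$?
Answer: $- \frac{7253}{31} \approx -233.97$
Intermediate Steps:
$G = -226$ ($G = -3 - 223 = -226$)
$n = 64$ ($n = 0 + 64 = 64$)
$M{\left(s \right)} = \frac{-152 + s}{64 + s}$ ($M{\left(s \right)} = \frac{s - 152}{s + 64} = \frac{-152 + s}{64 + s}$)
$h{\left(G \right)} - M{\left(-95 \right)} = -226 - \frac{-152 - 95}{64 - 95} = -226 - \frac{1}{-31} \left(-247\right) = -226 - \left(- \frac{1}{31}\right) \left(-247\right) = -226 - \frac{247}{31} = - \frac{7253}{31}$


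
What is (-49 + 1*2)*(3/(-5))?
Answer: 141/5 ≈ 28.200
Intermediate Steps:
(-49 + 1*2)*(3/(-5)) = (-49 + 2)*(3*(-⅕)) = -47*(-⅗) = 141/5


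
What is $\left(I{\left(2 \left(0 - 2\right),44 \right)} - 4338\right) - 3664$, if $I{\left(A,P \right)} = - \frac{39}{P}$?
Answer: $- \frac{352127}{44} \approx -8002.9$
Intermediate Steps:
$\left(I{\left(2 \left(0 - 2\right),44 \right)} - 4338\right) - 3664 = \left(- \frac{39}{44} - 4338\right) - 3664 = - \frac{190911}{44} - 3664 = - \frac{352127}{44}$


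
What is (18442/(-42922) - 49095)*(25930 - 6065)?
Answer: -20930499322840/21461 ≈ -9.7528e+8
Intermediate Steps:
(18442/(-42922) - 49095)*(25930 - 6065) = (18442*(-1/42922) - 49095)*19865 = (-9221/21461 - 49095)*19865 = -1053637016/21461*19865 = -20930499322840/21461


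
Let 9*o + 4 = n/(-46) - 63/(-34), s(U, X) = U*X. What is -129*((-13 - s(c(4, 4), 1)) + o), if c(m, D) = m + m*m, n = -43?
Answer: 1671281/391 ≈ 4274.4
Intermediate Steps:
c(m, D) = m + m**2
o = -158/1173 (o = -4/9 + (-43/(-46) - 63/(-34))/9 = -4/9 + (-43*(-1/46) - 63*(-1/34))/9 = -4/9 + (43/46 + 63/34)/9 = -4/9 + (1/9)*(1090/391) = -4/9 + 1090/3519 = -158/1173 ≈ -0.13470)
-129*((-13 - s(c(4, 4), 1)) + o) = -129*((-13 - 4*(1 + 4)) - 158/1173) = -129*((-13 - 4*5) - 158/1173) = -129*((-13 - 20) - 158/1173) = -129*(-33 - 158/1173) = -129*(-38867/1173) = 1671281/391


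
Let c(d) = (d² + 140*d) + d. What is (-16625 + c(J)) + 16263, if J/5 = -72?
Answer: 78478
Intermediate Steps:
J = -360 (J = 5*(-72) = -360)
c(d) = d² + 141*d
(-16625 + c(J)) + 16263 = (-16625 - 360*(141 - 360)) + 16263 = (-16625 - 360*(-219)) + 16263 = (-16625 + 78840) + 16263 = 62215 + 16263 = 78478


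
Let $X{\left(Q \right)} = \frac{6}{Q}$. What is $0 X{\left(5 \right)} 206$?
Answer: $0$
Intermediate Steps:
$0 X{\left(5 \right)} 206 = 0 \cdot \frac{6}{5} \cdot 206 = 0 \cdot \frac{1236}{5} = 0$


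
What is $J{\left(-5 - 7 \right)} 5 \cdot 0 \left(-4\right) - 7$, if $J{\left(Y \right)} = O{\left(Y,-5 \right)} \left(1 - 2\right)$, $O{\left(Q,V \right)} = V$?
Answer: $-7$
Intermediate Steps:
$J{\left(Y \right)} = 5$ ($J{\left(Y \right)} = - 5 \left(1 - 2\right) = \left(-5\right) \left(-1\right) = 5$)
$J{\left(-5 - 7 \right)} 5 \cdot 0 \left(-4\right) - 7 = 5 \cdot 5 \cdot 0 \left(-4\right) - 7 = 5 \cdot 0 \left(-4\right) - 7 = 5 \cdot 0 - 7 = 0 - 7 = -7$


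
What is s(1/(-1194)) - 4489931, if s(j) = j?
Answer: -5360977615/1194 ≈ -4.4899e+6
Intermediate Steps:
s(1/(-1194)) - 4489931 = 1/(-1194) - 4489931 = -1/1194 - 4489931 = -5360977615/1194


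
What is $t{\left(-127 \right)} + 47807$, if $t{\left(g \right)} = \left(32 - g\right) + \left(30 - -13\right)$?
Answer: $48009$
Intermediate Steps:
$t{\left(g \right)} = 75 - g$ ($t{\left(g \right)} = \left(32 - g\right) + \left(30 + 13\right) = \left(32 - g\right) + 43 = 75 - g$)
$t{\left(-127 \right)} + 47807 = \left(75 - -127\right) + 47807 = \left(75 + 127\right) + 47807 = 202 + 47807 = 48009$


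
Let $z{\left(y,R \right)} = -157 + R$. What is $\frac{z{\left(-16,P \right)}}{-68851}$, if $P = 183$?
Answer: $- \frac{26}{68851} \approx -0.00037763$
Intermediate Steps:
$\frac{z{\left(-16,P \right)}}{-68851} = \frac{-157 + 183}{-68851} = 26 \left(- \frac{1}{68851}\right) = - \frac{26}{68851}$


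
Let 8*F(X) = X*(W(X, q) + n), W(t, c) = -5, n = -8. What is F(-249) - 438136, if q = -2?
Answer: -3501851/8 ≈ -4.3773e+5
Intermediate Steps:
F(X) = -13*X/8 (F(X) = (X*(-5 - 8))/8 = (X*(-13))/8 = (-13*X)/8 = -13*X/8)
F(-249) - 438136 = -13/8*(-249) - 438136 = 3237/8 - 438136 = -3501851/8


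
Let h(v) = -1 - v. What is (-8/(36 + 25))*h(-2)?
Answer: -8/61 ≈ -0.13115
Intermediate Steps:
(-8/(36 + 25))*h(-2) = (-8/(36 + 25))*(-1 - 1*(-2)) = (-8/61)*(-1 + 2) = -8*1/61*1 = -8/61*1 = -8/61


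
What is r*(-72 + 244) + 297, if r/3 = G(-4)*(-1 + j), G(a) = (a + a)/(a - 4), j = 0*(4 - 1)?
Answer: -219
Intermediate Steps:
j = 0 (j = 0*3 = 0)
G(a) = 2*a/(-4 + a) (G(a) = (2*a)/(-4 + a) = 2*a/(-4 + a))
r = -3 (r = 3*((2*(-4)/(-4 - 4))*(-1 + 0)) = 3*((2*(-4)/(-8))*(-1)) = 3*((2*(-4)*(-⅛))*(-1)) = 3*(1*(-1)) = 3*(-1) = -3)
r*(-72 + 244) + 297 = -3*(-72 + 244) + 297 = -3*172 + 297 = -516 + 297 = -219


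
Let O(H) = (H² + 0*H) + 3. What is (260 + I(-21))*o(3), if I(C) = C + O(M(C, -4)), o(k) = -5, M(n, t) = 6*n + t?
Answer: -85710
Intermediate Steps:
M(n, t) = t + 6*n
O(H) = 3 + H² (O(H) = (H² + 0) + 3 = H² + 3 = 3 + H²)
I(C) = 3 + C + (-4 + 6*C)² (I(C) = C + (3 + (-4 + 6*C)²) = 3 + C + (-4 + 6*C)²)
(260 + I(-21))*o(3) = (260 + (19 - 47*(-21) + 36*(-21)²))*(-5) = (260 + (19 + 987 + 36*441))*(-5) = (260 + (19 + 987 + 15876))*(-5) = (260 + 16882)*(-5) = 17142*(-5) = -85710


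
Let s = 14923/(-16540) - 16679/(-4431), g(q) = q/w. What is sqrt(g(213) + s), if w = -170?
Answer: sqrt(624401486635753365)/622954290 ≈ 1.2685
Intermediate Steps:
g(q) = -q/170 (g(q) = q/(-170) = q*(-1/170) = -q/170)
s = 209746847/73288740 (s = 14923*(-1/16540) - 16679*(-1/4431) = -14923/16540 + 16679/4431 = 209746847/73288740 ≈ 2.8619)
sqrt(g(213) + s) = sqrt(-1/170*213 + 209746847/73288740) = sqrt(-213/170 + 209746847/73288740) = sqrt(2004646237/1245908580) = sqrt(624401486635753365)/622954290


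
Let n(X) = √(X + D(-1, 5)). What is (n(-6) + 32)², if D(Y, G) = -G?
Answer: (32 + I*√11)² ≈ 1013.0 + 212.26*I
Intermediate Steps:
n(X) = √(-5 + X) (n(X) = √(X - 1*5) = √(X - 5) = √(-5 + X))
(n(-6) + 32)² = (√(-5 - 6) + 32)² = (√(-11) + 32)² = (I*√11 + 32)² = (32 + I*√11)²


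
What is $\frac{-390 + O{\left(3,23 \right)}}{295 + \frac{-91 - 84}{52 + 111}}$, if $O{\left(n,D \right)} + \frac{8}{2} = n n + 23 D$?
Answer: $\frac{3912}{7985} \approx 0.48992$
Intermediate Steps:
$O{\left(n,D \right)} = -4 + n^{2} + 23 D$ ($O{\left(n,D \right)} = -4 + \left(n n + 23 D\right) = -4 + \left(n^{2} + 23 D\right) = -4 + n^{2} + 23 D$)
$\frac{-390 + O{\left(3,23 \right)}}{295 + \frac{-91 - 84}{52 + 111}} = \frac{-390 + \left(-4 + 3^{2} + 23 \cdot 23\right)}{295 + \frac{-91 - 84}{52 + 111}} = \frac{-390 + \left(-4 + 9 + 529\right)}{295 - \frac{175}{163}} = \frac{-390 + 534}{295 - \frac{175}{163}} = \frac{144}{295 - \frac{175}{163}} = \frac{144}{\frac{47910}{163}} = 144 \cdot \frac{163}{47910} = \frac{3912}{7985}$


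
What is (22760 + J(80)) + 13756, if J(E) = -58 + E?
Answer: 36538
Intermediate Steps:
(22760 + J(80)) + 13756 = (22760 + (-58 + 80)) + 13756 = (22760 + 22) + 13756 = 22782 + 13756 = 36538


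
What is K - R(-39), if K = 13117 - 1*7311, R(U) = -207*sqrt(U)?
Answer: 5806 + 207*I*sqrt(39) ≈ 5806.0 + 1292.7*I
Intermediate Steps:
K = 5806 (K = 13117 - 7311 = 5806)
K - R(-39) = 5806 - (-207)*sqrt(-39) = 5806 - (-207)*I*sqrt(39) = 5806 + 207*I*sqrt(39)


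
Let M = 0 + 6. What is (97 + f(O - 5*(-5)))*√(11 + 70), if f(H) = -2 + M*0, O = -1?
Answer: 855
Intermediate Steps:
M = 6
f(H) = -2 (f(H) = -2 + 6*0 = -2 + 0 = -2)
(97 + f(O - 5*(-5)))*√(11 + 70) = (97 - 2)*√(11 + 70) = 95*√81 = 95*9 = 855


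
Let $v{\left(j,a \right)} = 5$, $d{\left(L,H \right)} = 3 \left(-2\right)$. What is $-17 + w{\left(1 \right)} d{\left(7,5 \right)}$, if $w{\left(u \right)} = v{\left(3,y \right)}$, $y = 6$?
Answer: $-47$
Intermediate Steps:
$d{\left(L,H \right)} = -6$
$w{\left(u \right)} = 5$
$-17 + w{\left(1 \right)} d{\left(7,5 \right)} = -17 + 5 \left(-6\right) = -17 - 30 = -47$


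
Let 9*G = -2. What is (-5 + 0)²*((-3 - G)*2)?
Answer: -1250/9 ≈ -138.89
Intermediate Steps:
G = -2/9 (G = (⅑)*(-2) = -2/9 ≈ -0.22222)
(-5 + 0)²*((-3 - G)*2) = (-5 + 0)²*((-3 - 1*(-2/9))*2) = (-5)²*((-3 + 2/9)*2) = 25*(-25/9*2) = 25*(-50/9) = -1250/9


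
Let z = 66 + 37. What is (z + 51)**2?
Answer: 23716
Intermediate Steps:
z = 103
(z + 51)**2 = (103 + 51)**2 = 154**2 = 23716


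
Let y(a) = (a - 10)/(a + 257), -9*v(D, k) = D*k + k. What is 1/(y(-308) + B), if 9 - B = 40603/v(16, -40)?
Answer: -680/355067 ≈ -0.0019151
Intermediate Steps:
v(D, k) = -k/9 - D*k/9 (v(D, k) = -(D*k + k)/9 = -(k + D*k)/9 = -k/9 - D*k/9)
y(a) = (-10 + a)/(257 + a)
B = -359307/680 (B = 9 - 40603/((-⅑*(-40)*(1 + 16))) = 9 - 40603/((-⅑*(-40)*17)) = 9 - 40603/680/9 = 9 - 40603*9/680 = 9 - 1*365427/680 = 9 - 365427/680 = -359307/680 ≈ -528.39)
1/(y(-308) + B) = 1/((-10 - 308)/(257 - 308) - 359307/680) = 1/(-318/(-51) - 359307/680) = 1/(-1/51*(-318) - 359307/680) = 1/(106/17 - 359307/680) = 1/(-355067/680) = -680/355067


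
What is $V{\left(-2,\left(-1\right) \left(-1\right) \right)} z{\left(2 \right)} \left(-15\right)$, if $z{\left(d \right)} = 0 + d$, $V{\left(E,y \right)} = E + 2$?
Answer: $0$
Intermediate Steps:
$V{\left(E,y \right)} = 2 + E$
$z{\left(d \right)} = d$
$V{\left(-2,\left(-1\right) \left(-1\right) \right)} z{\left(2 \right)} \left(-15\right) = \left(2 - 2\right) 2 \left(-15\right) = 0 \cdot 2 \left(-15\right) = 0 \left(-15\right) = 0$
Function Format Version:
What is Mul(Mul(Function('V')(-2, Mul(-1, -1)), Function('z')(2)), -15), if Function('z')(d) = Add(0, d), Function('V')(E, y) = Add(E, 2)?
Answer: 0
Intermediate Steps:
Function('V')(E, y) = Add(2, E)
Function('z')(d) = d
Mul(Mul(Function('V')(-2, Mul(-1, -1)), Function('z')(2)), -15) = Mul(Mul(Add(2, -2), 2), -15) = Mul(Mul(0, 2), -15) = Mul(0, -15) = 0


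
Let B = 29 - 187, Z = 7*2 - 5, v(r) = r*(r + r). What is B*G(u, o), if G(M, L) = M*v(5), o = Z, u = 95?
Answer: -750500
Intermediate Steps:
v(r) = 2*r² (v(r) = r*(2*r) = 2*r²)
Z = 9 (Z = 14 - 5 = 9)
o = 9
G(M, L) = 50*M (G(M, L) = M*(2*5²) = M*(2*25) = M*50 = 50*M)
B = -158
B*G(u, o) = -7900*95 = -158*4750 = -750500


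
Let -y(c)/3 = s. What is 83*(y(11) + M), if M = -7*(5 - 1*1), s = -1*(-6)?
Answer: -3818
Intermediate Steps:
s = 6
y(c) = -18 (y(c) = -3*6 = -18)
M = -28 (M = -7*(5 - 1) = -7*4 = -28)
83*(y(11) + M) = 83*(-18 - 28) = 83*(-46) = -3818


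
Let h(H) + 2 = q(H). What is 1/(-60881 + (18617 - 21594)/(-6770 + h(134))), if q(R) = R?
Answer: -6638/404125101 ≈ -1.6426e-5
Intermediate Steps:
h(H) = -2 + H
1/(-60881 + (18617 - 21594)/(-6770 + h(134))) = 1/(-60881 + (18617 - 21594)/(-6770 + (-2 + 134))) = 1/(-60881 - 2977/(-6770 + 132)) = 1/(-60881 - 2977/(-6638)) = 1/(-60881 - 2977*(-1/6638)) = 1/(-60881 + 2977/6638) = 1/(-404125101/6638) = -6638/404125101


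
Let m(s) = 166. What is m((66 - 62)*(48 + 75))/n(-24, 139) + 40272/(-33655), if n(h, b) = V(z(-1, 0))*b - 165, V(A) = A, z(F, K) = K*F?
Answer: -2446322/1110615 ≈ -2.2027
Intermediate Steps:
z(F, K) = F*K
n(h, b) = -165 (n(h, b) = (-1*0)*b - 165 = 0*b - 165 = 0 - 165 = -165)
m((66 - 62)*(48 + 75))/n(-24, 139) + 40272/(-33655) = 166/(-165) + 40272/(-33655) = 166*(-1/165) + 40272*(-1/33655) = -166/165 - 40272/33655 = -2446322/1110615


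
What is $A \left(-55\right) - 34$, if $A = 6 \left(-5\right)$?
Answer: $1616$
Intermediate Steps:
$A = -30$
$A \left(-55\right) - 34 = \left(-30\right) \left(-55\right) - 34 = 1650 - 34 = 1616$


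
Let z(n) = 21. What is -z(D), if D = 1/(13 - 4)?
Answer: -21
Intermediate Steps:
D = ⅑ (D = 1/9 = ⅑ ≈ 0.11111)
-z(D) = -1*21 = -21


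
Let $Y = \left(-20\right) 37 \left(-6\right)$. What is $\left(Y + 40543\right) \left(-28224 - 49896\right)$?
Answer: $-3514071960$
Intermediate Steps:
$Y = 4440$ ($Y = \left(-740\right) \left(-6\right) = 4440$)
$\left(Y + 40543\right) \left(-28224 - 49896\right) = \left(4440 + 40543\right) \left(-28224 - 49896\right) = 44983 \left(-78120\right) = -3514071960$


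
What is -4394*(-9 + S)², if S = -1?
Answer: -439400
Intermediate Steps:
-4394*(-9 + S)² = -4394*(-9 - 1)² = -4394*(-10)² = -4394*100 = -439400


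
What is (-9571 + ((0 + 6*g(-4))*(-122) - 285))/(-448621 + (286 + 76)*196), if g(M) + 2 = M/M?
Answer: 9124/377669 ≈ 0.024159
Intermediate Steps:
g(M) = -1 (g(M) = -2 + M/M = -2 + 1 = -1)
(-9571 + ((0 + 6*g(-4))*(-122) - 285))/(-448621 + (286 + 76)*196) = (-9571 + ((0 + 6*(-1))*(-122) - 285))/(-448621 + (286 + 76)*196) = (-9571 + ((0 - 6)*(-122) - 285))/(-448621 + 362*196) = (-9571 + (-6*(-122) - 285))/(-448621 + 70952) = (-9571 + (732 - 285))/(-377669) = (-9571 + 447)*(-1/377669) = -9124*(-1/377669) = 9124/377669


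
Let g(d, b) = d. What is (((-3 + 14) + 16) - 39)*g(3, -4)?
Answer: -36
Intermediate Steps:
(((-3 + 14) + 16) - 39)*g(3, -4) = (((-3 + 14) + 16) - 39)*3 = ((11 + 16) - 39)*3 = (27 - 39)*3 = -12*3 = -36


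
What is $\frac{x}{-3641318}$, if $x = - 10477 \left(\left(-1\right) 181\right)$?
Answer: $- \frac{1896337}{3641318} \approx -0.52078$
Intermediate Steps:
$x = 1896337$ ($x = \left(-10477\right) \left(-181\right) = 1896337$)
$\frac{x}{-3641318} = \frac{1896337}{-3641318} = 1896337 \left(- \frac{1}{3641318}\right) = - \frac{1896337}{3641318}$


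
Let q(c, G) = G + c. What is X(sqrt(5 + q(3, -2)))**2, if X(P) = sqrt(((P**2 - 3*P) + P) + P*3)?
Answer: 6 + sqrt(6) ≈ 8.4495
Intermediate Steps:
X(P) = sqrt(P + P**2) (X(P) = sqrt((P**2 - 2*P) + 3*P) = sqrt(P + P**2))
X(sqrt(5 + q(3, -2)))**2 = (sqrt(sqrt(5 + (-2 + 3))*(1 + sqrt(5 + (-2 + 3)))))**2 = (sqrt(sqrt(5 + 1)*(1 + sqrt(5 + 1))))**2 = (sqrt(sqrt(6)*(1 + sqrt(6))))**2 = (6**(1/4)*sqrt(1 + sqrt(6)))**2 = sqrt(6)*(1 + sqrt(6))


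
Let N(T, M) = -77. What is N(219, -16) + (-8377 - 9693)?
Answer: -18147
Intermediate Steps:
N(219, -16) + (-8377 - 9693) = -77 + (-8377 - 9693) = -77 - 18070 = -18147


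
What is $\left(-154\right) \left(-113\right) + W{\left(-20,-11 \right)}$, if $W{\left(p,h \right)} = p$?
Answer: $17382$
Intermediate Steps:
$\left(-154\right) \left(-113\right) + W{\left(-20,-11 \right)} = \left(-154\right) \left(-113\right) - 20 = 17402 - 20 = 17382$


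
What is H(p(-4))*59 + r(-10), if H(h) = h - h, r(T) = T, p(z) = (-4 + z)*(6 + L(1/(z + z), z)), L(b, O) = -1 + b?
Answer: -10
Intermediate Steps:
p(z) = (-4 + z)*(5 + 1/(2*z)) (p(z) = (-4 + z)*(6 + (-1 + 1/(z + z))) = (-4 + z)*(6 + (-1 + 1/(2*z))) = (-4 + z)*(5 + 1/(2*z)))
H(h) = 0
H(p(-4))*59 + r(-10) = 0*59 - 10 = 0 - 10 = -10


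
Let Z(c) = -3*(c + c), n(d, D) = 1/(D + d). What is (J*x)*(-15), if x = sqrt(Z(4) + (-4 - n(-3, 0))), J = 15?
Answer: -75*I*sqrt(249) ≈ -1183.5*I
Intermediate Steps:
Z(c) = -6*c
x = I*sqrt(249)/3 (x = sqrt(-6*4 + (-4 - 1/(0 - 3))) = sqrt(-24 + (-4 - 1/(-3))) = sqrt(-24 + (-4 - 1*(-1/3))) = sqrt(-24 + (-4 + 1/3)) = sqrt(-24 - 11/3) = sqrt(-83/3) = I*sqrt(249)/3 ≈ 5.2599*I)
(J*x)*(-15) = (15*(I*sqrt(249)/3))*(-15) = (5*I*sqrt(249))*(-15) = -75*I*sqrt(249)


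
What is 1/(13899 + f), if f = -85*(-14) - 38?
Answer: 1/15051 ≈ 6.6441e-5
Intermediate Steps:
f = 1152 (f = 1190 - 38 = 1152)
1/(13899 + f) = 1/(13899 + 1152) = 1/15051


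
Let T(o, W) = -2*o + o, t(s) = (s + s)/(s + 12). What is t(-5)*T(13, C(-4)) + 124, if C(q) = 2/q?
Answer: 998/7 ≈ 142.57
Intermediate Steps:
t(s) = 2*s/(12 + s) (t(s) = (2*s)/(12 + s) = 2*s/(12 + s))
T(o, W) = -o
t(-5)*T(13, C(-4)) + 124 = (2*(-5)/(12 - 5))*(-1*13) + 124 = (2*(-5)/7)*(-13) + 124 = (2*(-5)*(⅐))*(-13) + 124 = -10/7*(-13) + 124 = 130/7 + 124 = 998/7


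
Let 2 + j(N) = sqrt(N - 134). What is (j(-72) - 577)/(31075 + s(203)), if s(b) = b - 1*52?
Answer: -579/31226 + I*sqrt(206)/31226 ≈ -0.018542 + 0.00045964*I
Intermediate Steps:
j(N) = -2 + sqrt(-134 + N) (j(N) = -2 + sqrt(N - 134) = -2 + sqrt(-134 + N))
s(b) = -52 + b (s(b) = b - 52 = -52 + b)
(j(-72) - 577)/(31075 + s(203)) = ((-2 + sqrt(-134 - 72)) - 577)/(31075 + (-52 + 203)) = ((-2 + sqrt(-206)) - 577)/(31075 + 151) = ((-2 + I*sqrt(206)) - 577)/31226 = (-579 + I*sqrt(206))*(1/31226) = -579/31226 + I*sqrt(206)/31226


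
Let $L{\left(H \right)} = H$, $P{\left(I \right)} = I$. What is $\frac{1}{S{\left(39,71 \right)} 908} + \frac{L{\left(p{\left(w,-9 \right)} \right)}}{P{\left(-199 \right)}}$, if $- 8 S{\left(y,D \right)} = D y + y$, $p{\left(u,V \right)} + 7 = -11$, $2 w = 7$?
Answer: $\frac{5736545}{63422892} \approx 0.090449$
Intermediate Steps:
$w = \frac{7}{2}$ ($w = \frac{1}{2} \cdot 7 = \frac{7}{2} \approx 3.5$)
$p{\left(u,V \right)} = -18$ ($p{\left(u,V \right)} = -7 - 11 = -18$)
$S{\left(y,D \right)} = - \frac{y}{8} - \frac{D y}{8}$ ($S{\left(y,D \right)} = - \frac{D y + y}{8} = - \frac{y + D y}{8} = - \frac{y}{8} - \frac{D y}{8}$)
$\frac{1}{S{\left(39,71 \right)} 908} + \frac{L{\left(p{\left(w,-9 \right)} \right)}}{P{\left(-199 \right)}} = \frac{1}{\left(- \frac{1}{8}\right) 39 \left(1 + 71\right) 908} - \frac{18}{-199} = \frac{1}{\left(- \frac{1}{8}\right) 39 \cdot 72} \cdot \frac{1}{908} - - \frac{18}{199} = \frac{1}{-351} \cdot \frac{1}{908} + \frac{18}{199} = \left(- \frac{1}{351}\right) \frac{1}{908} + \frac{18}{199} = - \frac{1}{318708} + \frac{18}{199} = \frac{5736545}{63422892}$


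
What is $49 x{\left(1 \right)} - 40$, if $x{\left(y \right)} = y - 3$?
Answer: $-138$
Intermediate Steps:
$x{\left(y \right)} = -3 + y$
$49 x{\left(1 \right)} - 40 = 49 \left(-3 + 1\right) - 40 = 49 \left(-2\right) - 40 = -98 - 40 = -138$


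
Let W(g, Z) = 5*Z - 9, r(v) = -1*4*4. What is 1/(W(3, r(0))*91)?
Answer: -1/8099 ≈ -0.00012347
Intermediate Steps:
r(v) = -16 (r(v) = -4*4 = -16)
W(g, Z) = -9 + 5*Z
1/(W(3, r(0))*91) = 1/((-9 + 5*(-16))*91) = 1/((-9 - 80)*91) = 1/(-89*91) = 1/(-8099) = -1/8099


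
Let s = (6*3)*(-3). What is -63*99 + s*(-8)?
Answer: -5805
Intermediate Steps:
s = -54 (s = 18*(-3) = -54)
-63*99 + s*(-8) = -63*99 - 54*(-8) = -6237 + 432 = -5805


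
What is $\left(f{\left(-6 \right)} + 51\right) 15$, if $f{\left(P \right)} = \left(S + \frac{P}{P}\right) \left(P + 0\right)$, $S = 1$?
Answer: $585$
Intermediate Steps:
$f{\left(P \right)} = 2 P$ ($f{\left(P \right)} = \left(1 + \frac{P}{P}\right) \left(P + 0\right) = \left(1 + 1\right) P = 2 P$)
$\left(f{\left(-6 \right)} + 51\right) 15 = \left(2 \left(-6\right) + 51\right) 15 = \left(-12 + 51\right) 15 = 39 \cdot 15 = 585$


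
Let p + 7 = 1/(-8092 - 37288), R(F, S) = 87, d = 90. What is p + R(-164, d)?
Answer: 3630399/45380 ≈ 80.000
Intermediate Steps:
p = -317661/45380 (p = -7 + 1/(-8092 - 37288) = -7 + 1/(-45380) = -7 - 1/45380 = -317661/45380 ≈ -7.0000)
p + R(-164, d) = -317661/45380 + 87 = 3630399/45380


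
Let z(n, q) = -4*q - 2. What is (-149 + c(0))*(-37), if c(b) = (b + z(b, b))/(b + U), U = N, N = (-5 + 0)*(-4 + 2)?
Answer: 27602/5 ≈ 5520.4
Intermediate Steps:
N = 10 (N = -5*(-2) = 10)
z(n, q) = -2 - 4*q
U = 10
c(b) = (-2 - 3*b)/(10 + b) (c(b) = (b + (-2 - 4*b))/(b + 10) = (-2 - 3*b)/(10 + b))
(-149 + c(0))*(-37) = (-149 + (-2 - 3*0)/(10 + 0))*(-37) = (-149 + (-2 + 0)/10)*(-37) = (-149 + (⅒)*(-2))*(-37) = (-149 - ⅕)*(-37) = -746/5*(-37) = 27602/5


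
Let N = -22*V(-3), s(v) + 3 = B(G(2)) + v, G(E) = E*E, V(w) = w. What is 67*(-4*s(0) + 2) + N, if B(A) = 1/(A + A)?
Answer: 1941/2 ≈ 970.50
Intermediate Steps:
G(E) = E²
B(A) = 1/(2*A)
s(v) = -23/8 + v (s(v) = -3 + (1/(2*(2²)) + v) = -3 + ((½)/4 + v) = -3 + ((½)*(¼) + v) = -3 + (⅛ + v) = -23/8 + v)
N = 66 (N = -22*(-3) = 66)
67*(-4*s(0) + 2) + N = 67*(-4*(-23/8 + 0) + 2) + 66 = 67*(-4*(-23/8) + 2) + 66 = 67*(23/2 + 2) + 66 = 67*(27/2) + 66 = 1809/2 + 66 = 1941/2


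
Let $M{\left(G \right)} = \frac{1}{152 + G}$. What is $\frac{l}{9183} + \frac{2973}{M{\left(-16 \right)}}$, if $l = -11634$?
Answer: $\frac{1237644130}{3061} \approx 4.0433 \cdot 10^{5}$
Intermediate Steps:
$\frac{l}{9183} + \frac{2973}{M{\left(-16 \right)}} = - \frac{11634}{9183} + \frac{2973}{\frac{1}{152 - 16}} = \left(-11634\right) \frac{1}{9183} + \frac{2973}{\frac{1}{136}} = - \frac{3878}{3061} + 2973 \frac{1}{\frac{1}{136}} = - \frac{3878}{3061} + 2973 \cdot 136 = - \frac{3878}{3061} + 404328 = \frac{1237644130}{3061}$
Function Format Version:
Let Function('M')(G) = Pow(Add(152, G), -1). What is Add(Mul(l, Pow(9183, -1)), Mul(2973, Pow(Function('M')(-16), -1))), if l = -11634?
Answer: Rational(1237644130, 3061) ≈ 4.0433e+5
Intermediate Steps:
Add(Mul(l, Pow(9183, -1)), Mul(2973, Pow(Function('M')(-16), -1))) = Add(Mul(-11634, Pow(9183, -1)), Mul(2973, Pow(Pow(Add(152, -16), -1), -1))) = Add(Mul(-11634, Rational(1, 9183)), Mul(2973, Pow(Pow(136, -1), -1))) = Add(Rational(-3878, 3061), Mul(2973, Pow(Rational(1, 136), -1))) = Add(Rational(-3878, 3061), Mul(2973, 136)) = Add(Rational(-3878, 3061), 404328) = Rational(1237644130, 3061)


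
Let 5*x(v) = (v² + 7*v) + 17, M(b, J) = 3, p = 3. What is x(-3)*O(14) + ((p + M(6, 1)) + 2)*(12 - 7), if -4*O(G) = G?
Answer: 73/2 ≈ 36.500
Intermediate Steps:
O(G) = -G/4
x(v) = 17/5 + v²/5 + 7*v/5 (x(v) = ((v² + 7*v) + 17)/5 = (17 + v² + 7*v)/5 = 17/5 + v²/5 + 7*v/5)
x(-3)*O(14) + ((p + M(6, 1)) + 2)*(12 - 7) = (17/5 + (⅕)*(-3)² + (7/5)*(-3))*(-¼*14) + ((3 + 3) + 2)*(12 - 7) = (17/5 + (⅕)*9 - 21/5)*(-7/2) + (6 + 2)*5 = (17/5 + 9/5 - 21/5)*(-7/2) + 8*5 = 1*(-7/2) + 40 = -7/2 + 40 = 73/2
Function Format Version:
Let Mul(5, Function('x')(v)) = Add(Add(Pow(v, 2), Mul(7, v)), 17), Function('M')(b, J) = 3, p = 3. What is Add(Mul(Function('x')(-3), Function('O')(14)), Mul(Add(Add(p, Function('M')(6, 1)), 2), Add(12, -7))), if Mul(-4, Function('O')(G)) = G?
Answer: Rational(73, 2) ≈ 36.500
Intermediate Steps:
Function('O')(G) = Mul(Rational(-1, 4), G)
Function('x')(v) = Add(Rational(17, 5), Mul(Rational(1, 5), Pow(v, 2)), Mul(Rational(7, 5), v)) (Function('x')(v) = Mul(Rational(1, 5), Add(Add(Pow(v, 2), Mul(7, v)), 17)) = Mul(Rational(1, 5), Add(17, Pow(v, 2), Mul(7, v))) = Add(Rational(17, 5), Mul(Rational(1, 5), Pow(v, 2)), Mul(Rational(7, 5), v)))
Add(Mul(Function('x')(-3), Function('O')(14)), Mul(Add(Add(p, Function('M')(6, 1)), 2), Add(12, -7))) = Add(Mul(Add(Rational(17, 5), Mul(Rational(1, 5), Pow(-3, 2)), Mul(Rational(7, 5), -3)), Mul(Rational(-1, 4), 14)), Mul(Add(Add(3, 3), 2), Add(12, -7))) = Add(Mul(Add(Rational(17, 5), Mul(Rational(1, 5), 9), Rational(-21, 5)), Rational(-7, 2)), Mul(Add(6, 2), 5)) = Add(Mul(Add(Rational(17, 5), Rational(9, 5), Rational(-21, 5)), Rational(-7, 2)), Mul(8, 5)) = Add(Mul(1, Rational(-7, 2)), 40) = Add(Rational(-7, 2), 40) = Rational(73, 2)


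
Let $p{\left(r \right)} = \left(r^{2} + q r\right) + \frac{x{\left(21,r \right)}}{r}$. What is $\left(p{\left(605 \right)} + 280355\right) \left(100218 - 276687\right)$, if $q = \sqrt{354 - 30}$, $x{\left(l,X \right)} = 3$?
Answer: $- \frac{70172607205557}{605} \approx -1.1599 \cdot 10^{11}$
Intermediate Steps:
$q = 18$ ($q = \sqrt{354 - 30} = \sqrt{324} = 18$)
$p{\left(r \right)} = r^{2} + \frac{3}{r} + 18 r$ ($p{\left(r \right)} = \left(r^{2} + 18 r\right) + \frac{3}{r} = r^{2} + \frac{3}{r} + 18 r$)
$\left(p{\left(605 \right)} + 280355\right) \left(100218 - 276687\right) = \left(\frac{3 + 605^{2} \left(18 + 605\right)}{605} + 280355\right) \left(100218 - 276687\right) = \left(\frac{3 + 366025 \cdot 623}{605} + 280355\right) \left(-176469\right) = \left(\frac{3 + 228033575}{605} + 280355\right) \left(-176469\right) = \left(\frac{1}{605} \cdot 228033578 + 280355\right) \left(-176469\right) = \left(\frac{228033578}{605} + 280355\right) \left(-176469\right) = \frac{397648353}{605} \left(-176469\right) = - \frac{70172607205557}{605}$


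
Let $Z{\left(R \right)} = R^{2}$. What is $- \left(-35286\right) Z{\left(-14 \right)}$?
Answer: $6916056$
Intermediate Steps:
$- \left(-35286\right) Z{\left(-14 \right)} = - \left(-35286\right) \left(-14\right)^{2} = - \left(-35286\right) 196 = \left(-1\right) \left(-6916056\right) = 6916056$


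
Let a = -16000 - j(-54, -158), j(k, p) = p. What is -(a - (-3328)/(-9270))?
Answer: 73429334/4635 ≈ 15842.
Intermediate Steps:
a = -15842 (a = -16000 - 1*(-158) = -16000 + 158 = -15842)
-(a - (-3328)/(-9270)) = -(-15842 - (-3328)/(-9270)) = -(-15842 - (-3328)*(-1)/9270) = -(-15842 - 1*1664/4635) = -(-15842 - 1664/4635) = -1*(-73429334/4635) = 73429334/4635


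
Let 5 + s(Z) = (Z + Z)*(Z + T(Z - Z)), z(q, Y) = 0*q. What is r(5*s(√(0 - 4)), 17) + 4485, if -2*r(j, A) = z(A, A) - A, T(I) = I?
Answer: 8987/2 ≈ 4493.5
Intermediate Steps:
z(q, Y) = 0
s(Z) = -5 + 2*Z² (s(Z) = -5 + (Z + Z)*(Z + (Z - Z)) = -5 + (2*Z)*(Z + 0) = -5 + (2*Z)*Z = -5 + 2*Z²)
r(j, A) = A/2 (r(j, A) = -(0 - A)/2 = -(-1)*A/2 = A/2)
r(5*s(√(0 - 4)), 17) + 4485 = (½)*17 + 4485 = 17/2 + 4485 = 8987/2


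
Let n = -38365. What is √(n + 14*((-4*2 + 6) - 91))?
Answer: I*√39667 ≈ 199.17*I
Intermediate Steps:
√(n + 14*((-4*2 + 6) - 91)) = √(-38365 + 14*((-4*2 + 6) - 91)) = √(-38365 + 14*((-8 + 6) - 91)) = √(-38365 + 14*(-2 - 91)) = √(-38365 + 14*(-93)) = √(-38365 - 1302) = √(-39667) = I*√39667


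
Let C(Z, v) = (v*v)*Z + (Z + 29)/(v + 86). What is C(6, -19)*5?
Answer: 725785/67 ≈ 10833.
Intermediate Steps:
C(Z, v) = Z*v² + (29 + Z)/(86 + v) (C(Z, v) = v²*Z + (29 + Z)/(86 + v) = Z*v² + (29 + Z)/(86 + v))
C(6, -19)*5 = ((29 + 6 + 6*(-19)³ + 86*6*(-19)²)/(86 - 19))*5 = ((29 + 6 + 6*(-6859) + 86*6*361)/67)*5 = ((29 + 6 - 41154 + 186276)/67)*5 = ((1/67)*145157)*5 = (145157/67)*5 = 725785/67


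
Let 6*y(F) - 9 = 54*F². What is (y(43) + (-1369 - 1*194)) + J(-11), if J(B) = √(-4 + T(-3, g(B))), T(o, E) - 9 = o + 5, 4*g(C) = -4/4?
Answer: 30159/2 + √7 ≈ 15082.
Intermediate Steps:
g(C) = -¼ (g(C) = (-4/4)/4 = (-4*¼)/4 = (¼)*(-1) = -¼)
y(F) = 3/2 + 9*F² (y(F) = 3/2 + (54*F²)/6 = 3/2 + 9*F²)
T(o, E) = 14 + o (T(o, E) = 9 + (o + 5) = 9 + (5 + o) = 14 + o)
J(B) = √7 (J(B) = √(-4 + (14 - 3)) = √(-4 + 11) = √7)
(y(43) + (-1369 - 1*194)) + J(-11) = ((3/2 + 9*43²) + (-1369 - 1*194)) + √7 = ((3/2 + 9*1849) + (-1369 - 194)) + √7 = ((3/2 + 16641) - 1563) + √7 = (33285/2 - 1563) + √7 = 30159/2 + √7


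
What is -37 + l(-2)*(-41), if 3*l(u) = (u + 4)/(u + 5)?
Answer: -415/9 ≈ -46.111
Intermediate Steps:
l(u) = (4 + u)/(3*(5 + u)) (l(u) = ((u + 4)/(u + 5))/3 = ((4 + u)/(5 + u))/3 = (4 + u)/(3*(5 + u)))
-37 + l(-2)*(-41) = -37 + ((4 - 2)/(3*(5 - 2)))*(-41) = -37 + ((1/3)*2/3)*(-41) = -37 + ((1/3)*(1/3)*2)*(-41) = -37 + (2/9)*(-41) = -37 - 82/9 = -415/9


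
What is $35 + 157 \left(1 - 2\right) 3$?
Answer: $-436$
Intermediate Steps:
$35 + 157 \left(1 - 2\right) 3 = 35 + 157 \left(\left(-1\right) 3\right) = 35 + 157 \left(-3\right) = 35 - 471 = -436$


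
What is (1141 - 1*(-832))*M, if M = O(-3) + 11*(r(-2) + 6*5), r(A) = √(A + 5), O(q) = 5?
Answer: 660955 + 21703*√3 ≈ 6.9855e+5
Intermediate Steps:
r(A) = √(5 + A)
M = 335 + 11*√3 (M = 5 + 11*(√(5 - 2) + 6*5) = 5 + 11*(√3 + 30) = 5 + 11*(30 + √3) = 5 + (330 + 11*√3) = 335 + 11*√3 ≈ 354.05)
(1141 - 1*(-832))*M = (1141 - 1*(-832))*(335 + 11*√3) = (1141 + 832)*(335 + 11*√3) = 1973*(335 + 11*√3) = 660955 + 21703*√3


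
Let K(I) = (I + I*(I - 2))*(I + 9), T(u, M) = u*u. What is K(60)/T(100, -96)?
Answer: 12213/500 ≈ 24.426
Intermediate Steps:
T(u, M) = u²
K(I) = (9 + I)*(I + I*(-2 + I)) (K(I) = (I + I*(-2 + I))*(9 + I) = (9 + I)*(I + I*(-2 + I)))
K(60)/T(100, -96) = (60*(-9 + 60² + 8*60))/(100²) = (60*(-9 + 3600 + 480))/10000 = (60*4071)*(1/10000) = 244260*(1/10000) = 12213/500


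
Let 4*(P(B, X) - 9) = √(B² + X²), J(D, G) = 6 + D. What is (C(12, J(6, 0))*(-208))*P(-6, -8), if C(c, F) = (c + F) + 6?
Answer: -71760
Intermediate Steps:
C(c, F) = 6 + F + c (C(c, F) = (F + c) + 6 = 6 + F + c)
P(B, X) = 9 + √(B² + X²)/4
(C(12, J(6, 0))*(-208))*P(-6, -8) = ((6 + (6 + 6) + 12)*(-208))*(9 + √((-6)² + (-8)²)/4) = ((6 + 12 + 12)*(-208))*(9 + √(36 + 64)/4) = (30*(-208))*(9 + √100/4) = -6240*(9 + (¼)*10) = -6240*(9 + 5/2) = -6240*23/2 = -71760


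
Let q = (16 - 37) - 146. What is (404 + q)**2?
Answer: 56169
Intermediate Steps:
q = -167 (q = -21 - 146 = -167)
(404 + q)**2 = (404 - 167)**2 = 237**2 = 56169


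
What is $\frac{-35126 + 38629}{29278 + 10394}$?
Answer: $\frac{3503}{39672} \approx 0.088299$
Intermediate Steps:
$\frac{-35126 + 38629}{29278 + 10394} = \frac{3503}{39672}$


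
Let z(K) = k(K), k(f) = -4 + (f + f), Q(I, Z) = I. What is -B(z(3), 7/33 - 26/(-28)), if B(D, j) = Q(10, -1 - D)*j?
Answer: -2635/231 ≈ -11.407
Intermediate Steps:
k(f) = -4 + 2*f
z(K) = -4 + 2*K
B(D, j) = 10*j
-B(z(3), 7/33 - 26/(-28)) = -10*(7/33 - 26/(-28)) = -10*(7*(1/33) - 26*(-1/28)) = -10*(7/33 + 13/14) = -10*527/462 = -1*2635/231 = -2635/231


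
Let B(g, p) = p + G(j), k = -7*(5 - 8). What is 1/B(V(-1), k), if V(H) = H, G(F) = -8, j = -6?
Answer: 1/13 ≈ 0.076923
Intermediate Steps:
k = 21 (k = -7*(-3) = 21)
B(g, p) = -8 + p (B(g, p) = p - 8 = -8 + p)
1/B(V(-1), k) = 1/(-8 + 21) = 1/13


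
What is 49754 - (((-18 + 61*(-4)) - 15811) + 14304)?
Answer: 51523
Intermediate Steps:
49754 - (((-18 + 61*(-4)) - 15811) + 14304) = 49754 - (((-18 - 244) - 15811) + 14304) = 49754 - ((-262 - 15811) + 14304) = 49754 - (-16073 + 14304) = 49754 - 1*(-1769) = 49754 + 1769 = 51523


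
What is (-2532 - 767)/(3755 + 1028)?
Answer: -3299/4783 ≈ -0.68973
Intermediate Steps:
(-2532 - 767)/(3755 + 1028) = -3299/4783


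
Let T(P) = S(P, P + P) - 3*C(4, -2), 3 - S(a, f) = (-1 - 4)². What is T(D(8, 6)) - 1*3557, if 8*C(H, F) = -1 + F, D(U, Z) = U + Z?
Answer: -28623/8 ≈ -3577.9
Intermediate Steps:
S(a, f) = -22 (S(a, f) = 3 - (-1 - 4)² = 3 - 1*(-5)² = 3 - 1*25 = 3 - 25 = -22)
C(H, F) = -⅛ + F/8 (C(H, F) = (-1 + F)/8 = -⅛ + F/8)
T(P) = -167/8 (T(P) = -22 - 3*(-⅛ + (⅛)*(-2)) = -22 - 3*(-⅛ - ¼) = -22 - 3*(-3/8) = -22 + 9/8 = -167/8)
T(D(8, 6)) - 1*3557 = -167/8 - 1*3557 = -167/8 - 3557 = -28623/8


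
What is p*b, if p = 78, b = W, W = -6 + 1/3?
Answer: -442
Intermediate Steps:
W = -17/3 (W = -6 + 1/3 = -17/3 ≈ -5.6667)
b = -17/3 ≈ -5.6667
p*b = 78*(-17/3) = -442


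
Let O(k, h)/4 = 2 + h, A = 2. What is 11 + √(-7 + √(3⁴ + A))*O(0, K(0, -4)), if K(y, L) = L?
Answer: 11 - 8*√(-7 + √83) ≈ -0.62187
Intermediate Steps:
O(k, h) = 8 + 4*h (O(k, h) = 4*(2 + h) = 8 + 4*h)
11 + √(-7 + √(3⁴ + A))*O(0, K(0, -4)) = 11 + √(-7 + √(3⁴ + 2))*(8 + 4*(-4)) = 11 + √(-7 + √(81 + 2))*(8 - 16) = 11 + √(-7 + √83)*(-8) = 11 - 8*√(-7 + √83)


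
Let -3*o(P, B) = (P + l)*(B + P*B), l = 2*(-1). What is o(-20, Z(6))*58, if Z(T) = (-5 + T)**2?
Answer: -24244/3 ≈ -8081.3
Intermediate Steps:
l = -2
o(P, B) = -(-2 + P)*(B + B*P)/3 (o(P, B) = -(P - 2)*(B + P*B)/3 = -(-2 + P)*(B + B*P)/3)
o(-20, Z(6))*58 = ((-5 + 6)**2*(2 - 20 - 1*(-20)**2)/3)*58 = ((1/3)*1**2*(2 - 20 - 1*400))*58 = ((1/3)*1*(2 - 20 - 400))*58 = ((1/3)*1*(-418))*58 = -418/3*58 = -24244/3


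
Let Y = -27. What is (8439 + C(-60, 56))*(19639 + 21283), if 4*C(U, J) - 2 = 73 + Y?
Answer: 345831822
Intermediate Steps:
C(U, J) = 12 (C(U, J) = ½ + (73 - 27)/4 = ½ + (¼)*46 = ½ + 23/2 = 12)
(8439 + C(-60, 56))*(19639 + 21283) = (8439 + 12)*(19639 + 21283) = 8451*40922 = 345831822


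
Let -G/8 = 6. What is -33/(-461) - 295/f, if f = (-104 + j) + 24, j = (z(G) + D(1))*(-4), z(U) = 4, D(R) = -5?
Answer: 138503/35036 ≈ 3.9532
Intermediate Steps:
G = -48 (G = -8*6 = -48)
j = 4 (j = (4 - 5)*(-4) = -1*(-4) = 4)
f = -76 (f = (-104 + 4) + 24 = -100 + 24 = -76)
-33/(-461) - 295/f = -33/(-461) - 295/(-76) = -33*(-1/461) - 295*(-1/76) = 33/461 + 295/76 = 138503/35036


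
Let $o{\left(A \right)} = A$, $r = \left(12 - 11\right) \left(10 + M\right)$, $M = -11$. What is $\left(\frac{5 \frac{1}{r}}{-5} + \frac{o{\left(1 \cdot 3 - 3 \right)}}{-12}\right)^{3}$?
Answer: $1$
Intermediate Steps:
$r = -1$ ($r = \left(12 - 11\right) \left(10 - 11\right) = 1 \left(-1\right) = -1$)
$\left(\frac{5 \frac{1}{r}}{-5} + \frac{o{\left(1 \cdot 3 - 3 \right)}}{-12}\right)^{3} = \left(\frac{5 \frac{1}{-1}}{-5} + \frac{1 \cdot 3 - 3}{-12}\right)^{3} = \left(5 \left(-1\right) \left(- \frac{1}{5}\right) + \left(3 - 3\right) \left(- \frac{1}{12}\right)\right)^{3} = \left(\left(-5\right) \left(- \frac{1}{5}\right) + 0 \left(- \frac{1}{12}\right)\right)^{3} = \left(1 + 0\right)^{3} = 1^{3} = 1$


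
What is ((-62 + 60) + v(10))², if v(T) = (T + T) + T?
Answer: 784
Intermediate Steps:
v(T) = 3*T (v(T) = 2*T + T = 3*T)
((-62 + 60) + v(10))² = ((-62 + 60) + 3*10)² = (-2 + 30)² = 28² = 784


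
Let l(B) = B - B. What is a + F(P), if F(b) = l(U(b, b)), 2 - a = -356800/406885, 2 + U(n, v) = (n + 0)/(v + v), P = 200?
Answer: 234114/81377 ≈ 2.8769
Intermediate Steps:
U(n, v) = -2 + n/(2*v) (U(n, v) = -2 + (n + 0)/(v + v) = -2 + n/((2*v)) = -2 + n*(1/(2*v)) = -2 + n/(2*v))
l(B) = 0
a = 234114/81377 (a = 2 - (-356800)/406885 = 2 - 1*(-71360/81377) = 2 + 71360/81377 = 234114/81377 ≈ 2.8769)
F(b) = 0
a + F(P) = 234114/81377 + 0 = 234114/81377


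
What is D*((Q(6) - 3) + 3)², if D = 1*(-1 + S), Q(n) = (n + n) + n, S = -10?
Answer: -3564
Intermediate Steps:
Q(n) = 3*n (Q(n) = 2*n + n = 3*n)
D = -11 (D = 1*(-1 - 10) = 1*(-11) = -11)
D*((Q(6) - 3) + 3)² = -11*((3*6 - 3) + 3)² = -11*((18 - 3) + 3)² = -11*(15 + 3)² = -11*18² = -11*324 = -3564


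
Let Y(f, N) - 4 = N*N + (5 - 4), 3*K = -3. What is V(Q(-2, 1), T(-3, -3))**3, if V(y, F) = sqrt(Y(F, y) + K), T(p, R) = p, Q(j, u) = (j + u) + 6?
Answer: 29*sqrt(29) ≈ 156.17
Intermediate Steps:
Q(j, u) = 6 + j + u
K = -1 (K = (1/3)*(-3) = -1)
Y(f, N) = 5 + N**2 (Y(f, N) = 4 + (N*N + (5 - 4)) = 4 + (N**2 + 1) = 4 + (1 + N**2) = 5 + N**2)
V(y, F) = sqrt(4 + y**2) (V(y, F) = sqrt((5 + y**2) - 1) = sqrt(4 + y**2))
V(Q(-2, 1), T(-3, -3))**3 = (sqrt(4 + (6 - 2 + 1)**2))**3 = (sqrt(4 + 5**2))**3 = (sqrt(4 + 25))**3 = (sqrt(29))**3 = 29*sqrt(29)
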